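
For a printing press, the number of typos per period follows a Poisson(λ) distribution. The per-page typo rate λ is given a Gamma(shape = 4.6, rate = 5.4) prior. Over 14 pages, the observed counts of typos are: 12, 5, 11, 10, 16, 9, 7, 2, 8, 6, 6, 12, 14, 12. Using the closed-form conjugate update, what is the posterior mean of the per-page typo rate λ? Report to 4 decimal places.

6.9381

With a Gamma(shape α, rate β) prior, the Poisson likelihood is conjugate: the posterior is Gamma(α + ΣXᵢ, β + n).
Sum of counts S = 130 over n = 14 pages.
Posterior: Gamma(α+S, β+n) = Gamma(4.6+130, 5.4+14) = Gamma(134.6, 19.4).
Posterior mean = α/β = 134.6/19.4 = 6.9381.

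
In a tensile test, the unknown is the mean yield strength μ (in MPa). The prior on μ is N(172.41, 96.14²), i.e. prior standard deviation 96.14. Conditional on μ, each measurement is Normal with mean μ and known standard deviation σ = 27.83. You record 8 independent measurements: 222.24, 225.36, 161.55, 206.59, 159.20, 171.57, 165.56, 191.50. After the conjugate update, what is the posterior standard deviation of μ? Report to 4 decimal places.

9.7883

For Normal data with known variance σ², a Normal(μ₀, σ₀²) prior on μ is conjugate. Posterior precision = 1/σ₀² + n/σ²; posterior mean is the precision-weighted average of μ₀ and x̄.
σ₀² = 96.14² = 9242.8996, σ² = 27.83² = 774.5089; σ² + n·σ₀² = 774.5089 + 8·9242.8996 = 74717.7057.
Posterior precision = 1/σ₀² + n/σ² = 1/9242.8996 + 8/774.5089 = (σ² + n·σ₀²)/(σ₀²σ²) = 74717.7057/(9242.8996·774.5089); posterior variance σₙ² = σ₀²σ²/(σ² + n·σ₀²) = 9242.8996·774.5089/74717.7057 = 95.810062.
Posterior SD = √σₙ² = √(9242.8996·774.5089/74717.7057) = 9.7883.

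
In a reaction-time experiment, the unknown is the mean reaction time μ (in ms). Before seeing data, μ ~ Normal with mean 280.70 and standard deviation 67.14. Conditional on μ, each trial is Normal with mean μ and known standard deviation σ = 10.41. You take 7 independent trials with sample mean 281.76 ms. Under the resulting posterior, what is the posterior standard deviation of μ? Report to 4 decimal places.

For Normal data with known variance σ², a Normal(μ₀, σ₀²) prior on μ is conjugate. Posterior precision = 1/σ₀² + n/σ²; posterior mean is the precision-weighted average of μ₀ and x̄.
σ₀² = 67.14² = 4507.7796, σ² = 10.41² = 108.3681; σ² + n·σ₀² = 108.3681 + 7·4507.7796 = 31662.8253.
Posterior precision = 1/σ₀² + n/σ² = 1/4507.7796 + 7/108.3681 = (σ² + n·σ₀²)/(σ₀²σ²) = 31662.8253/(4507.7796·108.3681); posterior variance σₙ² = σ₀²σ²/(σ² + n·σ₀²) = 4507.7796·108.3681/31662.8253 = 15.428172.
Posterior SD = √σₙ² = √(4507.7796·108.3681/31662.8253) = 3.9279.

3.9279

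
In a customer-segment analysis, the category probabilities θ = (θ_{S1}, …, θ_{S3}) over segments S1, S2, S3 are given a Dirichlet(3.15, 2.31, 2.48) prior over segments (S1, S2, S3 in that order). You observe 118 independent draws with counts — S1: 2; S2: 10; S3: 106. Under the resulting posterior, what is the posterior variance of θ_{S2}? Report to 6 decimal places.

0.000695

The Dirichlet prior is conjugate to the Multinomial likelihood: each posterior αⱼ = prior αⱼ + observed count nⱼ.
Posterior concentration: (5.15, 12.31, 108.48), total = 125.94.
Var[θ_j] = α_j(Σα−α_j)/((Σα)²(Σα+1)) = 12.31·113.63/(125.94²·126.94) = 0.000695.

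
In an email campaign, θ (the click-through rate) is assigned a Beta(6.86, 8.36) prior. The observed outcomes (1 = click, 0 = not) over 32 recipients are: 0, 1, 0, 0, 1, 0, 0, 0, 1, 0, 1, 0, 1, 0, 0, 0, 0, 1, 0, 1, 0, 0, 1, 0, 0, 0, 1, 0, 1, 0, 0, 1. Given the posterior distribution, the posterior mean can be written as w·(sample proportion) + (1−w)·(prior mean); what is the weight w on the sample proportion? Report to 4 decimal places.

The Beta prior is conjugate to a Binomial/Bernoulli likelihood; the update adds successes to α and failures to β.
Posterior mean = (α₀+k)/(α₀+β₀+n) = [n/(α₀+β₀+n)]·(k/n) + [(α₀+β₀)/(α₀+β₀+n)]·α₀/(α₀+β₀), so only n and the prior enter the weight.
The weight on the data is w = n/(α₀+β₀+n) = 32/(6.86+8.36+32) = 32/47.22 = 0.6777.

0.6777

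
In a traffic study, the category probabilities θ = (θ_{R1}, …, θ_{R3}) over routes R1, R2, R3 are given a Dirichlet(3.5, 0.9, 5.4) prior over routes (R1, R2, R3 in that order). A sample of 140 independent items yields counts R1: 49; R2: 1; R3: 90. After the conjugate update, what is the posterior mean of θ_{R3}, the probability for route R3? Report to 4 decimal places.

0.6368

The Dirichlet prior is conjugate to the Multinomial likelihood: each posterior αⱼ = prior αⱼ + observed count nⱼ.
Posterior concentration: (52.5, 1.9, 95.4), total = 149.8.
E[θ_{R3}|data] = α_{R3}/Σα = 95.4/149.8 = 0.6368.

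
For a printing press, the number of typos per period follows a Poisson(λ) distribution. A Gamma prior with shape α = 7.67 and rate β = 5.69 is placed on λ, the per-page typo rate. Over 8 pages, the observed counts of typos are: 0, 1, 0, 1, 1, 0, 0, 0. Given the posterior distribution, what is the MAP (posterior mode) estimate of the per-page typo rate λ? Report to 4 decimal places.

With a Gamma(shape α, rate β) prior, the Poisson likelihood is conjugate: the posterior is Gamma(α + ΣXᵢ, β + n).
Sum of counts S = 3 over n = 8 pages.
Posterior: Gamma(α+S, β+n) = Gamma(7.67+3, 5.69+8) = Gamma(10.67, 13.69).
Mode of Gamma(α,β) for α≥1 is (α−1)/β = 9.67/13.69 = 0.7064.

0.7064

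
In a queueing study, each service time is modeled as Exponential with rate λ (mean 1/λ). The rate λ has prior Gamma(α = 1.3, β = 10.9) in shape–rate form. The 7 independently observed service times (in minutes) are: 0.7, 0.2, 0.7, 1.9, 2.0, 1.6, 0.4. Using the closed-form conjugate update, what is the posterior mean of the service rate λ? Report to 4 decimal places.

With a Gamma(shape α, rate β) prior on the exponential rate λ, the posterior after n observations with total T = Σxᵢ is Gamma(α+n, β+T).
Sum of observations T = 7.5 minutes; n = 7.
Posterior: Gamma(1.3+7, 10.9+7.5) = Gamma(8.3, 18.4).
Posterior mean of λ = α/β = 8.3/18.4 = 0.4511.

0.4511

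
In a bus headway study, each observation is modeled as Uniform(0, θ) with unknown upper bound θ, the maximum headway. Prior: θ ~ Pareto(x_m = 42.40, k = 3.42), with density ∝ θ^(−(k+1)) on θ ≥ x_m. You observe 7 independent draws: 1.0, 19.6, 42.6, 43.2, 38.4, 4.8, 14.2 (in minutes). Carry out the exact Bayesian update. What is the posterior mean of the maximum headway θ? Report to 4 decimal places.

A Pareto(scale x_m, shape k) prior on the upper bound θ of Uniform(0, θ) is conjugate: posterior is Pareto(max(x_m, max xᵢ), k + n).
Sample maximum = 43.2; prior scale x_m = 42.40 → posterior scale = max = 43.20.
Posterior shape = 3.42 + 7 = 10.42.
E[θ|data] = k·x_m/(k−1) = 10.42·43.20/9.42 = 47.7860.

47.7860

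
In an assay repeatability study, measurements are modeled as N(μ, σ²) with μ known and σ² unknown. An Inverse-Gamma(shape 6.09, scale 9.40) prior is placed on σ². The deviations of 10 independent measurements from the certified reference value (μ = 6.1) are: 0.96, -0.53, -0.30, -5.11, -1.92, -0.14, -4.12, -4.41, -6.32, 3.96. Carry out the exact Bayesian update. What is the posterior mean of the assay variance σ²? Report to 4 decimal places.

7.0345

With known mean μ and an Inverse-Gamma(α, β) prior on σ², the Normal likelihood is conjugate: posterior is Inv-Gamma(α + n/2, β + Σ(xᵢ−μ)²/2).
Σ(xᵢ−μ)² = (0.96)² + (-0.53)² + (-0.30)² + (-5.11)² + (-1.92)² + (-0.14)² + (-4.12)² + (-4.41)² + (-6.32)² + (3.96)² = 123.1571.
Posterior: Inv-Gamma(6.09 + 10/2, 9.40 + 123.1571/2) = Inv-Gamma(11.09, 70.97855).
E[σ²|data] = β/(α−1) = 70.97855/10.09 = 7.0345.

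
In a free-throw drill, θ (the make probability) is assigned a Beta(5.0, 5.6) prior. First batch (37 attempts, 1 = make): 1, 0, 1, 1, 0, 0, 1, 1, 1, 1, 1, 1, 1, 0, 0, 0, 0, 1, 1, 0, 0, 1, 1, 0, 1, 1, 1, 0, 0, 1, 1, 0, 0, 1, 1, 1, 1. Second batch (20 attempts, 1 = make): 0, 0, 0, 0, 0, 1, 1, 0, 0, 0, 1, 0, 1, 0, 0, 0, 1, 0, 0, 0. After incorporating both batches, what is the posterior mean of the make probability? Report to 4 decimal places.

The Beta prior is conjugate to a Binomial/Bernoulli likelihood; the update adds successes to α and failures to β.
After batch 1: Beta(5.0+23, 5.6+14) = Beta(28.0, 19.6).
After batch 2: Beta(28.0+5, 19.6+15) = Beta(33.0, 34.6).
Posterior mean = α/(α+β) = 33.0/67.6 = 0.4882.

0.4882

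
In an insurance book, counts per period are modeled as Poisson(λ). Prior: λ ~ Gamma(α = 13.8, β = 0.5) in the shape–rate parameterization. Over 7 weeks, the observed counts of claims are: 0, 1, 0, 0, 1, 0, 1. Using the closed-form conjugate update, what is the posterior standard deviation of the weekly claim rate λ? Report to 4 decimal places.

With a Gamma(shape α, rate β) prior, the Poisson likelihood is conjugate: the posterior is Gamma(α + ΣXᵢ, β + n).
Sum of counts S = 3 over n = 7 weeks.
Posterior: Gamma(α+S, β+n) = Gamma(13.8+3, 0.5+7) = Gamma(16.8, 7.5).
SD = √α/β = √16.8/7.5 = 0.5465.

0.5465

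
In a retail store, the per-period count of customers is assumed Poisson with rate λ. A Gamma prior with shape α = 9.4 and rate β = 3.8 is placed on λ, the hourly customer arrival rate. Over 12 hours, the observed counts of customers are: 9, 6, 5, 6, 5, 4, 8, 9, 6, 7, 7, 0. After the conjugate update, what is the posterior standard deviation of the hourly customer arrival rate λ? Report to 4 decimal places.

With a Gamma(shape α, rate β) prior, the Poisson likelihood is conjugate: the posterior is Gamma(α + ΣXᵢ, β + n).
Sum of counts S = 72 over n = 12 hours.
Posterior: Gamma(α+S, β+n) = Gamma(9.4+72, 3.8+12) = Gamma(81.4, 15.8).
SD = √α/β = √81.4/15.8 = 0.5710.

0.5710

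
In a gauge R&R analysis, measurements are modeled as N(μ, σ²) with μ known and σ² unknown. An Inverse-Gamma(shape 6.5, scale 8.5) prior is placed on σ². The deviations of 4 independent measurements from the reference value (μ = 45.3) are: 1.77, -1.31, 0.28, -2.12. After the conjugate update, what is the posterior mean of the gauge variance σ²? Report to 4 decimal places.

1.7615

With known mean μ and an Inverse-Gamma(α, β) prior on σ², the Normal likelihood is conjugate: posterior is Inv-Gamma(α + n/2, β + Σ(xᵢ−μ)²/2).
Σ(xᵢ−μ)² = (1.77)² + (-1.31)² + (0.28)² + (-2.12)² = 9.4218.
Posterior: Inv-Gamma(6.5 + 4/2, 8.5 + 9.4218/2) = Inv-Gamma(8.50, 13.21090).
E[σ²|data] = β/(α−1) = 13.21090/7.50 = 1.7615.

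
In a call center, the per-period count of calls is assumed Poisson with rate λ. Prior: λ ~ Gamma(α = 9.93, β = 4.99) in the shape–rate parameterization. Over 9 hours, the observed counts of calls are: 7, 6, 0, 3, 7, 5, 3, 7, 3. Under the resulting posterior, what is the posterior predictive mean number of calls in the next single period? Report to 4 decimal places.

With a Gamma(shape α, rate β) prior, the Poisson likelihood is conjugate: the posterior is Gamma(α + ΣXᵢ, β + n).
Sum of counts S = 41 over n = 9 hours.
Posterior: Gamma(α+S, β+n) = Gamma(9.93+41, 4.99+9) = Gamma(50.93, 13.99).
The predictive distribution for one future period is NegBinom with mean α/β = 3.6405.

3.6405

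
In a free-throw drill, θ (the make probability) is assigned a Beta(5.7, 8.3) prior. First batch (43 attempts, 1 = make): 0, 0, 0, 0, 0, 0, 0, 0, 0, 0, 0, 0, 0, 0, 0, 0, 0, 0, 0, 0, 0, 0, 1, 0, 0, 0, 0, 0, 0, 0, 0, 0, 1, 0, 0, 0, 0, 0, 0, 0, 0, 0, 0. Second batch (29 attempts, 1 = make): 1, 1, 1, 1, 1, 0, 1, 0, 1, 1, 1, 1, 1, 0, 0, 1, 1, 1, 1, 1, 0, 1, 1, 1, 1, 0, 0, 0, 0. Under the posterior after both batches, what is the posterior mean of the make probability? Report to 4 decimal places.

0.3221

The Beta prior is conjugate to a Binomial/Bernoulli likelihood; the update adds successes to α and failures to β.
After batch 1: Beta(5.7+2, 8.3+41) = Beta(7.7, 49.3).
After batch 2: Beta(7.7+20, 49.3+9) = Beta(27.7, 58.3).
Posterior mean = α/(α+β) = 27.7/86.0 = 0.3221.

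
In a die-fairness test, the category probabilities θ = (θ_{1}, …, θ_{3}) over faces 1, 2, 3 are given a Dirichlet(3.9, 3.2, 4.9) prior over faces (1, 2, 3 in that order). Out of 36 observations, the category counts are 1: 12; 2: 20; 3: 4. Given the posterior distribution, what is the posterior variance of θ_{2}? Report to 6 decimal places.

The Dirichlet prior is conjugate to the Multinomial likelihood: each posterior αⱼ = prior αⱼ + observed count nⱼ.
Posterior concentration: (15.9, 23.2, 8.9), total = 48.0.
Var[θ_j] = α_j(Σα−α_j)/((Σα)²(Σα+1)) = 23.2·24.8/(48.0²·49.0) = 0.005096.

0.005096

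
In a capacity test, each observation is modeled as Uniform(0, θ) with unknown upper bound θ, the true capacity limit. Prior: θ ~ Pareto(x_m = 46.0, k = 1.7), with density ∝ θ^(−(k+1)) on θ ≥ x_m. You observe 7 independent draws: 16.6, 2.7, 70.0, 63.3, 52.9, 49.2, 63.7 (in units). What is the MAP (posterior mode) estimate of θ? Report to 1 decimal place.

70.0

A Pareto(scale x_m, shape k) prior on the upper bound θ of Uniform(0, θ) is conjugate: posterior is Pareto(max(x_m, max xᵢ), k + n).
Sample maximum = 70.0; prior scale x_m = 46.0 → posterior scale = max = 70.0.
Posterior shape = 1.7 + 7 = 8.7.
The Pareto density is decreasing on [x_m, ∞), so the mode is x_m = 70.0.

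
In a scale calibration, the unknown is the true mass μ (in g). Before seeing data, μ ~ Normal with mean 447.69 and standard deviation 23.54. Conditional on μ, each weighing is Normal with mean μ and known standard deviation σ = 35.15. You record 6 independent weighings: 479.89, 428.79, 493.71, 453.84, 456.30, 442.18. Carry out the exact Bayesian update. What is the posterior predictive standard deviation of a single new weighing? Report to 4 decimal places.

37.2244

For Normal data with known variance σ², a Normal(μ₀, σ₀²) prior on μ is conjugate. Posterior precision = 1/σ₀² + n/σ²; posterior mean is the precision-weighted average of μ₀ and x̄.
σ₀² = 23.54² = 554.1316, σ² = 35.15² = 1235.5225; σ² + n·σ₀² = 1235.5225 + 6·554.1316 = 4560.3121.
Posterior precision = 1/σ₀² + n/σ² = 1/554.1316 + 6/1235.5225 = (σ² + n·σ₀²)/(σ₀²σ²) = 4560.3121/(554.1316·1235.5225); posterior variance σₙ² = σ₀²σ²/(σ² + n·σ₀²) = 554.1316·1235.5225/4560.3121 = 150.130527.
Predictive variance for one new observation = σₙ² + σ² = 554.1316·1235.5225/4560.3121 + 1235.5225 = σ²·(σ₀² + 4560.3121)/4560.3121 = 1235.5225·5114.4437/4560.3121 = 1385.653027; SD = √(1235.5225·5114.4437/4560.3121) = 37.2244.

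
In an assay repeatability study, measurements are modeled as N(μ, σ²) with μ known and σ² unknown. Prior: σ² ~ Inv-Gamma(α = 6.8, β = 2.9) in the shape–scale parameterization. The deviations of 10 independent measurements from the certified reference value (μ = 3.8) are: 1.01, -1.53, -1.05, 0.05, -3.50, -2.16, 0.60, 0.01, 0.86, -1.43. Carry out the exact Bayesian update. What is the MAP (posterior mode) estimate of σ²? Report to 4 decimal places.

1.1846

With known mean μ and an Inverse-Gamma(α, β) prior on σ², the Normal likelihood is conjugate: posterior is Inv-Gamma(α + n/2, β + Σ(xᵢ−μ)²/2).
Σ(xᵢ−μ)² = (1.01)² + (-1.53)² + (-1.05)² + (0.05)² + (-3.50)² + (-2.16)² + (0.60)² + (0.01)² + (0.86)² + (-1.43)² = 24.5262.
Posterior: Inv-Gamma(6.8 + 10/2, 2.9 + 24.5262/2) = Inv-Gamma(11.80, 15.16310).
Mode = β/(α+1) = 15.16310/12.80 = 1.1846.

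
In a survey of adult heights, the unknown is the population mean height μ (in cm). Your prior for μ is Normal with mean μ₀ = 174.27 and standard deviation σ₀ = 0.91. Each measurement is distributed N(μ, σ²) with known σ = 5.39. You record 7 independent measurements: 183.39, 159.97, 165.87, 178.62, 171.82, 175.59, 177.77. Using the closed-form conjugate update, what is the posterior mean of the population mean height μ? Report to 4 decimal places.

174.1070

For Normal data with known variance σ², a Normal(μ₀, σ₀²) prior on μ is conjugate. Posterior precision = 1/σ₀² + n/σ²; posterior mean is the precision-weighted average of μ₀ and x̄.
Σxᵢ = 183.39 + 159.97 + 165.87 + 178.62 + 171.82 + 175.59 + 177.77 = 1213.03, so n·x̄ = 1213.03.
σ₀² = 0.91² = 0.8281, σ² = 5.39² = 29.0521; σ² + n·σ₀² = 29.0521 + 7·0.8281 = 34.8488.
Posterior mean = (μ₀/σ₀² + n·x̄/σ²)/(1/σ₀² + n/σ²) = (σ²·μ₀ + σ₀²·n·x̄)/(σ² + n·σ₀²) = (29.0521·174.27 + 0.8281·1213.03)/34.8488 = 6067.41961/34.8488 = 174.1070.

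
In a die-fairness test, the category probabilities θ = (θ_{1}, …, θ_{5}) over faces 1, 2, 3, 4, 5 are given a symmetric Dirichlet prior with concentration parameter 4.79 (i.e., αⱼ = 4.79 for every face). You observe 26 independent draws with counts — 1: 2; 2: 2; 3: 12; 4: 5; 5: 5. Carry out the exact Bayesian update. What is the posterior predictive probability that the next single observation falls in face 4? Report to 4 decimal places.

0.1960

The Dirichlet prior is conjugate to the Multinomial likelihood: each posterior αⱼ = prior αⱼ + observed count nⱼ.
Posterior concentration: (6.79, 6.79, 16.79, 9.79, 9.79), total = 49.95.
P(next = 4 | data) = α_{4}/Σα = 0.1960.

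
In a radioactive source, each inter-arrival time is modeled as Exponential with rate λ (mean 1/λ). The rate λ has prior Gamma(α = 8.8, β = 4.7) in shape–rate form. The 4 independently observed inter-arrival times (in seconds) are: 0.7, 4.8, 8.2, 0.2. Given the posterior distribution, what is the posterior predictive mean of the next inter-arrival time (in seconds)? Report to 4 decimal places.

With a Gamma(shape α, rate β) prior on the exponential rate λ, the posterior after n observations with total T = Σxᵢ is Gamma(α+n, β+T).
Sum of observations T = 13.9 seconds; n = 4.
Posterior: Gamma(8.8+4, 4.7+13.9) = Gamma(12.8, 18.6).
The predictive distribution for the next observation is Lomax; its mean is β/(α−1) = 18.6/11.8 = 1.5763.

1.5763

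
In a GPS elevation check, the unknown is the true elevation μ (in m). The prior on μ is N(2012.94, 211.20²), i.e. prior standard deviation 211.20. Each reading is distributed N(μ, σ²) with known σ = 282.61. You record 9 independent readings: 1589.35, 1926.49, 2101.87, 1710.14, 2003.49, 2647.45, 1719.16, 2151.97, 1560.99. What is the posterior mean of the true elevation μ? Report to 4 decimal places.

For Normal data with known variance σ², a Normal(μ₀, σ₀²) prior on μ is conjugate. Posterior precision = 1/σ₀² + n/σ²; posterior mean is the precision-weighted average of μ₀ and x̄.
Σxᵢ = 1589.35 + 1926.49 + 2101.87 + 1710.14 + 2003.49 + 2647.45 + 1719.16 + 2151.97 + 1560.99 = 17410.91, so n·x̄ = 17410.91.
σ₀² = 211.20² = 44605.44, σ² = 282.61² = 79868.4121; σ² + n·σ₀² = 79868.4121 + 9·44605.44 = 481317.3721.
Posterior mean = (μ₀/σ₀² + n·x̄/σ²)/(1/σ₀² + n/σ²) = (σ²·μ₀ + σ₀²·n·x̄)/(σ² + n·σ₀²) = (79868.4121·2012.94 + 44605.44·17410.91)/481317.3721 = 937391622.802974/481317.3721 = 1947.5541.

1947.5541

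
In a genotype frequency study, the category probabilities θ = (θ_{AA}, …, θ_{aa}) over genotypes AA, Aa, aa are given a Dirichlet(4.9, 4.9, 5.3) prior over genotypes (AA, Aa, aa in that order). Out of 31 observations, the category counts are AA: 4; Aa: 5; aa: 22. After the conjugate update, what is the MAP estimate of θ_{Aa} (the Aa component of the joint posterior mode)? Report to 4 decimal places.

0.2065

The Dirichlet prior is conjugate to the Multinomial likelihood: each posterior αⱼ = prior αⱼ + observed count nⱼ.
Posterior concentration: (8.9, 9.9, 27.3), total = 46.1.
Joint mode component: (α_{Aa}−1)/(Σα−K) = 8.9/43.1 = 0.2065.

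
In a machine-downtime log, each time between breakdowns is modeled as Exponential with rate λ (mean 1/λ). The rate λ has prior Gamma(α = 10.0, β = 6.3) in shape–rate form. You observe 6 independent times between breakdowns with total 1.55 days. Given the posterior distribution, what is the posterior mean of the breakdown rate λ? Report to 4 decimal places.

With a Gamma(shape α, rate β) prior on the exponential rate λ, the posterior after n observations with total T = Σxᵢ is Gamma(α+n, β+T).
Posterior: Gamma(10.0+6, 6.3+1.55) = Gamma(16.0, 7.85).
Posterior mean of λ = α/β = 16.0/7.85 = 2.0382.

2.0382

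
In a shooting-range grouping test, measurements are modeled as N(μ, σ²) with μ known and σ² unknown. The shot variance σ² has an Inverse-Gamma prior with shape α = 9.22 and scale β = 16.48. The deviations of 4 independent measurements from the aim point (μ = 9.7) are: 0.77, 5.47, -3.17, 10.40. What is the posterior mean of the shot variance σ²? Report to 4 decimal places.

With known mean μ and an Inverse-Gamma(α, β) prior on σ², the Normal likelihood is conjugate: posterior is Inv-Gamma(α + n/2, β + Σ(xᵢ−μ)²/2).
Σ(xᵢ−μ)² = (0.77)² + (5.47)² + (-3.17)² + (10.40)² = 148.7227.
Posterior: Inv-Gamma(9.22 + 4/2, 16.48 + 148.7227/2) = Inv-Gamma(11.22, 90.84135).
E[σ²|data] = β/(α−1) = 90.84135/10.22 = 8.8886.

8.8886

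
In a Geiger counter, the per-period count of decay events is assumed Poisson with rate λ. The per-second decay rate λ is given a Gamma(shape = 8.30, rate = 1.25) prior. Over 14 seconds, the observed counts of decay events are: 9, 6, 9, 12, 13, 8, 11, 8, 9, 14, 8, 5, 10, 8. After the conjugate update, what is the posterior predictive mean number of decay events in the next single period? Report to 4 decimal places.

9.0689

With a Gamma(shape α, rate β) prior, the Poisson likelihood is conjugate: the posterior is Gamma(α + ΣXᵢ, β + n).
Sum of counts S = 130 over n = 14 seconds.
Posterior: Gamma(α+S, β+n) = Gamma(8.30+130, 1.25+14) = Gamma(138.30, 15.25).
The predictive distribution for one future period is NegBinom with mean α/β = 9.0689.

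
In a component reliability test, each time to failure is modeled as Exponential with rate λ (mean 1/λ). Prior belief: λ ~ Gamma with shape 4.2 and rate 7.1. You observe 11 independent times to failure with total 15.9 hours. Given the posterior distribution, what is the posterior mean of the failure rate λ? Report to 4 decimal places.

With a Gamma(shape α, rate β) prior on the exponential rate λ, the posterior after n observations with total T = Σxᵢ is Gamma(α+n, β+T).
Posterior: Gamma(4.2+11, 7.1+15.9) = Gamma(15.2, 23.0).
Posterior mean of λ = α/β = 15.2/23.0 = 0.6609.

0.6609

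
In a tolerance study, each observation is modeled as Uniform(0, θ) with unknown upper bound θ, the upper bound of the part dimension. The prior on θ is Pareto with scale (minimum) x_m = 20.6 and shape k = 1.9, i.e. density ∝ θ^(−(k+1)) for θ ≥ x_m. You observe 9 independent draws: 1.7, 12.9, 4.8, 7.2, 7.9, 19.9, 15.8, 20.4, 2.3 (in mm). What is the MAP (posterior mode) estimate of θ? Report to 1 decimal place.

A Pareto(scale x_m, shape k) prior on the upper bound θ of Uniform(0, θ) is conjugate: posterior is Pareto(max(x_m, max xᵢ), k + n).
Sample maximum = 20.4; prior scale x_m = 20.6 → posterior scale = max = 20.6.
Posterior shape = 1.9 + 9 = 10.9.
The Pareto density is decreasing on [x_m, ∞), so the mode is x_m = 20.6.

20.6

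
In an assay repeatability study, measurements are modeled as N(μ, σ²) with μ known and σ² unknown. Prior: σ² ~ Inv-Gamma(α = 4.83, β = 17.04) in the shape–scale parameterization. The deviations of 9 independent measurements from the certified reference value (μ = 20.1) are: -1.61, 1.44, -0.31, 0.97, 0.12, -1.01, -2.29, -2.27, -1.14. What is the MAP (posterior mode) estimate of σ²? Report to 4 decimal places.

With known mean μ and an Inverse-Gamma(α, β) prior on σ², the Normal likelihood is conjugate: posterior is Inv-Gamma(α + n/2, β + Σ(xᵢ−μ)²/2).
Σ(xᵢ−μ)² = (-1.61)² + (1.44)² + (-0.31)² + (0.97)² + (0.12)² + (-1.01)² + (-2.29)² + (-2.27)² + (-1.14)² = 18.4338.
Posterior: Inv-Gamma(4.83 + 9/2, 17.04 + 18.4338/2) = Inv-Gamma(9.33, 26.25690).
Mode = β/(α+1) = 26.25690/10.33 = 2.5418.

2.5418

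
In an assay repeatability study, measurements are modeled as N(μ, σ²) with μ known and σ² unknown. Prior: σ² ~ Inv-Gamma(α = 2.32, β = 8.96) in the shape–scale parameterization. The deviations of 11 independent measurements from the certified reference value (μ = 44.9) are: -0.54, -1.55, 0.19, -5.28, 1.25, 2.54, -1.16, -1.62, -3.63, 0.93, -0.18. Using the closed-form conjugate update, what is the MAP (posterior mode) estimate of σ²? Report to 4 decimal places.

With known mean μ and an Inverse-Gamma(α, β) prior on σ², the Normal likelihood is conjugate: posterior is Inv-Gamma(α + n/2, β + Σ(xᵢ−μ)²/2).
Σ(xᵢ−μ)² = (-0.54)² + (-1.55)² + (0.19)² + (-5.28)² + (1.25)² + (2.54)² + (-1.16)² + (-1.62)² + (-3.63)² + (0.93)² + (-0.18)² = 56.6669.
Posterior: Inv-Gamma(2.32 + 11/2, 8.96 + 56.6669/2) = Inv-Gamma(7.82, 37.29345).
Mode = β/(α+1) = 37.29345/8.82 = 4.2283.

4.2283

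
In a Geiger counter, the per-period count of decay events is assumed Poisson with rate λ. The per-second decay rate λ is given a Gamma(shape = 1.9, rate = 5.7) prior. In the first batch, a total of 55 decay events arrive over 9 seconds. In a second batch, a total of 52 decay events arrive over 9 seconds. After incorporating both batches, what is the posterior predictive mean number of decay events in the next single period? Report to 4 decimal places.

With a Gamma(shape α, rate β) prior, the Poisson likelihood is conjugate: the posterior is Gamma(α + ΣXᵢ, β + n).
After batch 1: Gamma(α+S, β+n) = Gamma(1.9+55, 5.7+9) = Gamma(56.9, 14.7).
After batch 2: Gamma(α+S, β+n) = Gamma(56.9+52, 14.7+9) = Gamma(108.9, 23.7).
The predictive distribution for one future period is NegBinom with mean α/β = 4.5949.

4.5949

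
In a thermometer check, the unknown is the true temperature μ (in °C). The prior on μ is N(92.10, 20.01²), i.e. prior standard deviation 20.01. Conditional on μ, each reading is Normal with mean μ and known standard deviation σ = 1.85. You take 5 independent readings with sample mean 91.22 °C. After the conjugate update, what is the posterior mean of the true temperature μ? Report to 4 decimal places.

For Normal data with known variance σ², a Normal(μ₀, σ₀²) prior on μ is conjugate. Posterior precision = 1/σ₀² + n/σ²; posterior mean is the precision-weighted average of μ₀ and x̄.
n·x̄ = 5·91.22 = 456.1.
σ₀² = 20.01² = 400.4001, σ² = 1.85² = 3.4225; σ² + n·σ₀² = 3.4225 + 5·400.4001 = 2005.423.
Posterior mean = (μ₀/σ₀² + n·x̄/σ²)/(1/σ₀² + n/σ²) = (σ²·μ₀ + σ₀²·n·x̄)/(σ² + n·σ₀²) = (3.4225·92.10 + 400.4001·456.1)/2005.423 = 182937.69786/2005.423 = 91.2215.

91.2215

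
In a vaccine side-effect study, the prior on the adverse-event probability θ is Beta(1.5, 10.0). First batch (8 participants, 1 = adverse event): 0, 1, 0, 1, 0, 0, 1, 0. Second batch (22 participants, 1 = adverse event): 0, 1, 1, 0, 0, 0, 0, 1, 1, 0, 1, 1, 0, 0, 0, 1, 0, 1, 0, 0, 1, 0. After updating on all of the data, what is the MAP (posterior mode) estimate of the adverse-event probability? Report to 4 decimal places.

0.3165

The Beta prior is conjugate to a Binomial/Bernoulli likelihood; the update adds successes to α and failures to β.
After batch 1: Beta(1.5+3, 10.0+5) = Beta(4.5, 15.0).
After batch 2: Beta(4.5+9, 15.0+13) = Beta(13.5, 28.0).
Mode of Beta(a,b) for a,b>1 is (a−1)/(a+b−2) = 12.5/39.5 = 0.3165.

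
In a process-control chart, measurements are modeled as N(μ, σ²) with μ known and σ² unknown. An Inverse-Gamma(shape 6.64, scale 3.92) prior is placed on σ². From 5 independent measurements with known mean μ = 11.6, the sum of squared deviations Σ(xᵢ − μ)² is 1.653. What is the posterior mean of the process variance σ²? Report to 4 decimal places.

0.5831

With known mean μ and an Inverse-Gamma(α, β) prior on σ², the Normal likelihood is conjugate: posterior is Inv-Gamma(α + n/2, β + Σ(xᵢ−μ)²/2).
Posterior: Inv-Gamma(6.64 + 5/2, 3.92 + 1.653/2) = Inv-Gamma(9.14, 4.7465).
E[σ²|data] = β/(α−1) = 4.7465/8.14 = 0.5831.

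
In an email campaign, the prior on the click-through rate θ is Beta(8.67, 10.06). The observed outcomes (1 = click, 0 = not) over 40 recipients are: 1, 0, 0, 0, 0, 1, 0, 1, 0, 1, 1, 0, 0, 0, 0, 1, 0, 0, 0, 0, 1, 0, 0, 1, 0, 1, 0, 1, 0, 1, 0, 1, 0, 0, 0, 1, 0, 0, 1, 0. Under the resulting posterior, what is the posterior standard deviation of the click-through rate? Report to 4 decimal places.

0.0630

The Beta prior is conjugate to a Binomial/Bernoulli likelihood; the update adds successes to α and failures to β.
Posterior: Beta(α+k, β+n−k) = Beta(8.67+14, 10.06+26) = Beta(22.67, 36.06).
Var = αβ/((α+β)²(α+β+1)) = 22.67·36.06/(58.73²·59.73) = 0.00396794; SD = √0.00396794 = 0.0630.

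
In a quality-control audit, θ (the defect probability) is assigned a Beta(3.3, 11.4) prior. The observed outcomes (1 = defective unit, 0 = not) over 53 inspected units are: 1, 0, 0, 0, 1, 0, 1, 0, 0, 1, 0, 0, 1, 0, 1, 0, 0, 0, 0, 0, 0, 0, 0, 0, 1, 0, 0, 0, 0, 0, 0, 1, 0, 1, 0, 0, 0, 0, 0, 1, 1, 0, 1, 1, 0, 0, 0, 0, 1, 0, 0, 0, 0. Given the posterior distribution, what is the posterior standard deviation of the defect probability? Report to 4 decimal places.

The Beta prior is conjugate to a Binomial/Bernoulli likelihood; the update adds successes to α and failures to β.
Posterior: Beta(α+k, β+n−k) = Beta(3.3+14, 11.4+39) = Beta(17.3, 50.4).
Var = αβ/((α+β)²(α+β+1)) = 17.3·50.4/(67.7²·68.7) = 0.00276913; SD = √0.00276913 = 0.0526.

0.0526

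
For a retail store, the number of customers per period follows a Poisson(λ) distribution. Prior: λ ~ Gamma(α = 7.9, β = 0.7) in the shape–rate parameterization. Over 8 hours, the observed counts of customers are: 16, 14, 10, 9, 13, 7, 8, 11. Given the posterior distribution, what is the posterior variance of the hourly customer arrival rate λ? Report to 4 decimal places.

With a Gamma(shape α, rate β) prior, the Poisson likelihood is conjugate: the posterior is Gamma(α + ΣXᵢ, β + n).
Sum of counts S = 88 over n = 8 hours.
Posterior: Gamma(α+S, β+n) = Gamma(7.9+88, 0.7+8) = Gamma(95.9, 8.7).
Var = α/β² = 95.9/8.7² = 1.2670.

1.2670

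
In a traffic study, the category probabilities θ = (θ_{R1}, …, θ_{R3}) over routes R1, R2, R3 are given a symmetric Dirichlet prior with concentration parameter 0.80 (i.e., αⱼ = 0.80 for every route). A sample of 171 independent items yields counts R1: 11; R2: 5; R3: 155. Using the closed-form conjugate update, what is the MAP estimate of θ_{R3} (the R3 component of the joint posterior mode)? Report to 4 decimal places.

0.9085

The Dirichlet prior is conjugate to the Multinomial likelihood: each posterior αⱼ = prior αⱼ + observed count nⱼ.
Posterior concentration: (11.80, 5.80, 155.80), total = 173.40.
Joint mode component: (α_{R3}−1)/(Σα−K) = 154.80/170.40 = 0.9085.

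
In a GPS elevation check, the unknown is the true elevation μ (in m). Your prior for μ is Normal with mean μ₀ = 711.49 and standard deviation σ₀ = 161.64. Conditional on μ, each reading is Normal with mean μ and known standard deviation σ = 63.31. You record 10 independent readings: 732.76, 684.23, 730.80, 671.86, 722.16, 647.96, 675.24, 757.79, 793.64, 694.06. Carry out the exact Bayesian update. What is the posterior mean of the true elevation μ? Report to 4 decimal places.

711.0566

For Normal data with known variance σ², a Normal(μ₀, σ₀²) prior on μ is conjugate. Posterior precision = 1/σ₀² + n/σ²; posterior mean is the precision-weighted average of μ₀ and x̄.
Σxᵢ = 732.76 + 684.23 + 730.80 + 671.86 + 722.16 + 647.96 + 675.24 + 757.79 + 793.64 + 694.06 = 7110.5, so n·x̄ = 7110.5.
σ₀² = 161.64² = 26127.4896, σ² = 63.31² = 4008.1561; σ² + n·σ₀² = 4008.1561 + 10·26127.4896 = 265283.0521.
Posterior mean = (μ₀/σ₀² + n·x̄/σ²)/(1/σ₀² + n/σ²) = (σ²·μ₀ + σ₀²·n·x̄)/(σ² + n·σ₀²) = (4008.1561·711.49 + 26127.4896·7110.5)/265283.0521 = 188631277.784389/265283.0521 = 711.0566.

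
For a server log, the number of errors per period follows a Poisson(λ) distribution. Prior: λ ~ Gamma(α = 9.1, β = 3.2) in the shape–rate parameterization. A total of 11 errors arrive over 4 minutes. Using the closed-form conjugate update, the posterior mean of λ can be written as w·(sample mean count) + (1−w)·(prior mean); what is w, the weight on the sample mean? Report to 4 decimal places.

With a Gamma(shape α, rate β) prior, the Poisson likelihood is conjugate: the posterior is Gamma(α + ΣXᵢ, β + n).
Posterior mean = (α₀+S)/(β₀+n) = [n/(β₀+n)]·(S/n) + [β₀/(β₀+n)]·(α₀/β₀), so only n and β₀ enter the weight.
Weight on data w = n/(β₀+n) = 4/(3.2+4) = 4/7.2 = 0.5556.

0.5556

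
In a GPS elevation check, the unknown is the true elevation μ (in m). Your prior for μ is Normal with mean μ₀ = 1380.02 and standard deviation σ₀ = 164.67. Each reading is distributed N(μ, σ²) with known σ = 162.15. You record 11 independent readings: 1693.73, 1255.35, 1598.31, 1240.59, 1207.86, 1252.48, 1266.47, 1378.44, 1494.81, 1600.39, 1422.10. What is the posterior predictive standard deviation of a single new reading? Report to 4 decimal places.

For Normal data with known variance σ², a Normal(μ₀, σ₀²) prior on μ is conjugate. Posterior precision = 1/σ₀² + n/σ²; posterior mean is the precision-weighted average of μ₀ and x̄.
σ₀² = 164.67² = 27116.2089, σ² = 162.15² = 26292.6225; σ² + n·σ₀² = 26292.6225 + 11·27116.2089 = 324570.9204.
Posterior precision = 1/σ₀² + n/σ² = 1/27116.2089 + 11/26292.6225 = (σ² + n·σ₀²)/(σ₀²σ²) = 324570.9204/(27116.2089·26292.6225); posterior variance σₙ² = σ₀²σ²/(σ² + n·σ₀²) = 27116.2089·26292.6225/324570.9204 = 2196.611586.
Predictive variance for one new observation = σₙ² + σ² = 27116.2089·26292.6225/324570.9204 + 26292.6225 = σ²·(σ₀² + 324570.9204)/324570.9204 = 26292.6225·351687.1293/324570.9204 = 28489.234086; SD = √(26292.6225·351687.1293/324570.9204) = 168.7875.

168.7875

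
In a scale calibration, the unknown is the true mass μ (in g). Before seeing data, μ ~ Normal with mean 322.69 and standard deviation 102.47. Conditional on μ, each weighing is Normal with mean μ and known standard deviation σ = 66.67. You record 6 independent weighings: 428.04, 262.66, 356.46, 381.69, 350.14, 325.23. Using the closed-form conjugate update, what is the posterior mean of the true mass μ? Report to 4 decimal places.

348.8572

For Normal data with known variance σ², a Normal(μ₀, σ₀²) prior on μ is conjugate. Posterior precision = 1/σ₀² + n/σ²; posterior mean is the precision-weighted average of μ₀ and x̄.
Σxᵢ = 428.04 + 262.66 + 356.46 + 381.69 + 350.14 + 325.23 = 2104.22, so n·x̄ = 2104.22.
σ₀² = 102.47² = 10500.1009, σ² = 66.67² = 4444.8889; σ² + n·σ₀² = 4444.8889 + 6·10500.1009 = 67445.4943.
Posterior mean = (μ₀/σ₀² + n·x̄/σ²)/(1/σ₀² + n/σ²) = (σ²·μ₀ + σ₀²·n·x̄)/(σ² + n·σ₀²) = (4444.8889·322.69 + 10500.1009·2104.22)/67445.4943 = 23528843.514939/67445.4943 = 348.8572.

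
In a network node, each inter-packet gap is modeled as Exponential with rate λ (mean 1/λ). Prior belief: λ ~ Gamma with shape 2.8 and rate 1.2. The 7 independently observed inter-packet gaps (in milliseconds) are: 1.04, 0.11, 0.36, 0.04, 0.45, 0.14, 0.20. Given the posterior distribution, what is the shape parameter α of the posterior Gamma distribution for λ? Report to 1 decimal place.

With a Gamma(shape α, rate β) prior on the exponential rate λ, the posterior after n observations with total T = Σxᵢ is Gamma(α+n, β+T).
Sum of observations T = 2.34 milliseconds; n = 7.
Posterior: Gamma(2.8+7, 1.2+2.34) = Gamma(9.8, 3.54).
Posterior α = 9.8.

9.8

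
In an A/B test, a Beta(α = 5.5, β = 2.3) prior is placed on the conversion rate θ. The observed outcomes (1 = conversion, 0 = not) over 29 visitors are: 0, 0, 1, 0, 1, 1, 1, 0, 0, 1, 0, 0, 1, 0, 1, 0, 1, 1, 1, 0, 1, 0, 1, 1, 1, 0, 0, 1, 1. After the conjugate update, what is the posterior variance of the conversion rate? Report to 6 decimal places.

0.006426

The Beta prior is conjugate to a Binomial/Bernoulli likelihood; the update adds successes to α and failures to β.
Posterior: Beta(α+k, β+n−k) = Beta(5.5+16, 2.3+13) = Beta(21.5, 15.3).
Var = αβ/((α+β)²(α+β+1)) = 21.5·15.3/(36.8²·37.8) = 0.006426.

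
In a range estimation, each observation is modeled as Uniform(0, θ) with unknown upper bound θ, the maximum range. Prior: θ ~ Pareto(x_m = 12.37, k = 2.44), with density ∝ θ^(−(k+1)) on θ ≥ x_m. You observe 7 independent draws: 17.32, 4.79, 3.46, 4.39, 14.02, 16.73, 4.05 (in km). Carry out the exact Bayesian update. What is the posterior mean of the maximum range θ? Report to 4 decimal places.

19.3721

A Pareto(scale x_m, shape k) prior on the upper bound θ of Uniform(0, θ) is conjugate: posterior is Pareto(max(x_m, max xᵢ), k + n).
Sample maximum = 17.32; prior scale x_m = 12.37 → posterior scale = max = 17.32.
Posterior shape = 2.44 + 7 = 9.44.
E[θ|data] = k·x_m/(k−1) = 9.44·17.32/8.44 = 19.3721.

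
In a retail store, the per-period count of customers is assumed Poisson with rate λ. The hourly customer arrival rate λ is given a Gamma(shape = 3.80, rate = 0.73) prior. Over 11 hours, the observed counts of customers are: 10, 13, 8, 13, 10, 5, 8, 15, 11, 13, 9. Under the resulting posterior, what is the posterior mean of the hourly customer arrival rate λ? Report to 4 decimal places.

10.1279

With a Gamma(shape α, rate β) prior, the Poisson likelihood is conjugate: the posterior is Gamma(α + ΣXᵢ, β + n).
Sum of counts S = 115 over n = 11 hours.
Posterior: Gamma(α+S, β+n) = Gamma(3.80+115, 0.73+11) = Gamma(118.80, 11.73).
Posterior mean = α/β = 118.80/11.73 = 10.1279.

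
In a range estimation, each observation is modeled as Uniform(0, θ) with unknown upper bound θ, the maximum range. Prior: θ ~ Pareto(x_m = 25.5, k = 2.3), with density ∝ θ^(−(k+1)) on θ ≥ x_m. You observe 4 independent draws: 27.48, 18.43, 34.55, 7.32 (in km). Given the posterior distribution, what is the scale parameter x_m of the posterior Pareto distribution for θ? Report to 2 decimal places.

34.55

A Pareto(scale x_m, shape k) prior on the upper bound θ of Uniform(0, θ) is conjugate: posterior is Pareto(max(x_m, max xᵢ), k + n).
Sample maximum = 34.55; prior scale x_m = 25.5 → posterior scale = max = 34.55.
Posterior shape = 2.3 + 4 = 6.3.
Posterior scale x_m = 34.55.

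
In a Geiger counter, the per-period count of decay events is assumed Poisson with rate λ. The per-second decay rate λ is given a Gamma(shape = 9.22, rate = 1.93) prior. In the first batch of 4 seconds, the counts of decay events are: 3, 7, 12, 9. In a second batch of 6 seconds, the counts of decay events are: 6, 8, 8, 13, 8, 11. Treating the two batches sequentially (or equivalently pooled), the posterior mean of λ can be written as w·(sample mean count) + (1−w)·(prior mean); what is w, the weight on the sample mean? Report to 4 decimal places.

0.8382

With a Gamma(shape α, rate β) prior, the Poisson likelihood is conjugate: the posterior is Gamma(α + ΣXᵢ, β + n).
Total number of seconds: n = 4 + 6 = 10.
Posterior mean = (α₀+S)/(β₀+n) = [n/(β₀+n)]·(S/n) + [β₀/(β₀+n)]·(α₀/β₀), so only n and β₀ enter the weight.
Weight on data w = n/(β₀+n) = 10/(1.93+10) = 10/11.93 = 0.8382.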